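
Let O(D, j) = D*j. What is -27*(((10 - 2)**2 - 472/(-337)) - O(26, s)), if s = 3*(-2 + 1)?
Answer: -1304802/337 ≈ -3871.8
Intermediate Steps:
s = -3 (s = 3*(-1) = -3)
-27*(((10 - 2)**2 - 472/(-337)) - O(26, s)) = -27*(((10 - 2)**2 - 472/(-337)) - 26*(-3)) = -27*((8**2 - 472*(-1/337)) - 1*(-78)) = -27*((64 + 472/337) + 78) = -27*(22040/337 + 78) = -27*48326/337 = -1304802/337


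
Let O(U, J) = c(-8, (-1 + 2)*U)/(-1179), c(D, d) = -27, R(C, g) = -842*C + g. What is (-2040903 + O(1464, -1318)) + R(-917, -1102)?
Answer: -166355718/131 ≈ -1.2699e+6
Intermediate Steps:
R(C, g) = g - 842*C
O(U, J) = 3/131 (O(U, J) = -27/(-1179) = -27*(-1/1179) = 3/131)
(-2040903 + O(1464, -1318)) + R(-917, -1102) = (-2040903 + 3/131) + (-1102 - 842*(-917)) = -267358290/131 + (-1102 + 772114) = -267358290/131 + 771012 = -166355718/131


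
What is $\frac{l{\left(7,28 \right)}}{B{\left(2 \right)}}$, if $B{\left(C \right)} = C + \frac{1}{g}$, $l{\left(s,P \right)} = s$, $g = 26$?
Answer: $\frac{182}{53} \approx 3.434$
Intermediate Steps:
$B{\left(C \right)} = \frac{1}{26} + C$ ($B{\left(C \right)} = C + \frac{1}{26} = \frac{1}{26} + C$)
$\frac{l{\left(7,28 \right)}}{B{\left(2 \right)}} = \frac{7}{\frac{1}{26} + 2} = \frac{7}{\frac{53}{26}} = 7 \cdot \frac{26}{53} = \frac{182}{53}$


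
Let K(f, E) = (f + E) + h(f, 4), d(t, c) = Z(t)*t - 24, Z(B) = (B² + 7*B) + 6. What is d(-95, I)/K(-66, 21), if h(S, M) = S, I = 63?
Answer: 794794/111 ≈ 7160.3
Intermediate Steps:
Z(B) = 6 + B² + 7*B
d(t, c) = -24 + t*(6 + t² + 7*t) (d(t, c) = (6 + t² + 7*t)*t - 24 = t*(6 + t² + 7*t) - 24 = -24 + t*(6 + t² + 7*t))
K(f, E) = E + 2*f (K(f, E) = (f + E) + f = (E + f) + f = E + 2*f)
d(-95, I)/K(-66, 21) = (-24 - 95*(6 + (-95)² + 7*(-95)))/(21 + 2*(-66)) = (-24 - 95*(6 + 9025 - 665))/(21 - 132) = (-24 - 95*8366)/(-111) = (-24 - 794770)*(-1/111) = -794794*(-1/111) = 794794/111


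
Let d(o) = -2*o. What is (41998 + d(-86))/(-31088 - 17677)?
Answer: -8434/9753 ≈ -0.86476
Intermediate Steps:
(41998 + d(-86))/(-31088 - 17677) = (41998 - 2*(-86))/(-31088 - 17677) = (41998 + 172)/(-48765) = 42170*(-1/48765) = -8434/9753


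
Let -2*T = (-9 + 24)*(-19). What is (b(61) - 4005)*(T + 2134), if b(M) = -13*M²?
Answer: -119238517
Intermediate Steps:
T = 285/2 (T = -(-9 + 24)*(-19)/2 = -15*(-19)/2 = -½*(-285) = 285/2 ≈ 142.50)
(b(61) - 4005)*(T + 2134) = (-13*61² - 4005)*(285/2 + 2134) = (-13*3721 - 4005)*(4553/2) = (-48373 - 4005)*(4553/2) = -52378*4553/2 = -119238517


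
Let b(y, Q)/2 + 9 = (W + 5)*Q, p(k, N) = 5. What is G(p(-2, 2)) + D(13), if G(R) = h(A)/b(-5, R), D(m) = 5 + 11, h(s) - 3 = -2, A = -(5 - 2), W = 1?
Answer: 673/42 ≈ 16.024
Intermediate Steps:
b(y, Q) = -18 + 12*Q (b(y, Q) = -18 + 2*((1 + 5)*Q) = -18 + 2*(6*Q) = -18 + 12*Q)
A = -3 (A = -1*3 = -3)
h(s) = 1 (h(s) = 3 - 2 = 1)
D(m) = 16
G(R) = 1/(-18 + 12*R)
G(p(-2, 2)) + D(13) = 1/(6*(-3 + 2*5)) + 16 = 1/(6*(-3 + 10)) + 16 = (⅙)/7 + 16 = (⅙)*(⅐) + 16 = 1/42 + 16 = 673/42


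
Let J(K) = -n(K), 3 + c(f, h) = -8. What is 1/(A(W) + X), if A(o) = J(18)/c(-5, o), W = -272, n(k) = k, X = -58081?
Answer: -11/638873 ≈ -1.7218e-5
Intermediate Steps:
c(f, h) = -11 (c(f, h) = -3 - 8 = -11)
J(K) = -K
A(o) = 18/11 (A(o) = -1*18/(-11) = -18*(-1/11) = 18/11)
1/(A(W) + X) = 1/(18/11 - 58081) = 1/(-638873/11) = -11/638873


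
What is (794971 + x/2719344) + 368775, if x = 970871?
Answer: 3164626673495/2719344 ≈ 1.1637e+6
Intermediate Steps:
(794971 + x/2719344) + 368775 = (794971 + 970871/2719344) + 368775 = 2161800589895/2719344 + 368775 = 3164626673495/2719344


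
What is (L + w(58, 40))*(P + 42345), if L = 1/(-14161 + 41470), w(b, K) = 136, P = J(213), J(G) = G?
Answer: 52687158650/9103 ≈ 5.7879e+6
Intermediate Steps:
P = 213
L = 1/27309 ≈ 3.6618e-5
(L + w(58, 40))*(P + 42345) = (1/27309 + 136)*(213 + 42345) = (3714025/27309)*42558 = 52687158650/9103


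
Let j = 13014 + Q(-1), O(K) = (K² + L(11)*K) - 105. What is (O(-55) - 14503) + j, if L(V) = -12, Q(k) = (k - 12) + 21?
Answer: 2099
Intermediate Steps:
Q(k) = 9 + k (Q(k) = (-12 + k) + 21 = 9 + k)
O(K) = -105 + K² - 12*K (O(K) = (K² - 12*K) - 105 = -105 + K² - 12*K)
j = 13022 (j = 13014 + (9 - 1) = 13014 + 8 = 13022)
(O(-55) - 14503) + j = ((-105 + (-55)² - 12*(-55)) - 14503) + 13022 = ((-105 + 3025 + 660) - 14503) + 13022 = (3580 - 14503) + 13022 = -10923 + 13022 = 2099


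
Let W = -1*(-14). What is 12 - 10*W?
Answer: -128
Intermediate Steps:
W = 14
12 - 10*W = 12 - 10*14 = 12 - 140 = -128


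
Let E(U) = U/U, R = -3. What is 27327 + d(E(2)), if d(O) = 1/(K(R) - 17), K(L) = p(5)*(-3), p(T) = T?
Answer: 874463/32 ≈ 27327.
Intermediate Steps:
E(U) = 1
K(L) = -15 (K(L) = 5*(-3) = -15)
d(O) = -1/32 (d(O) = 1/(-15 - 17) = 1/(-32) = -1/32)
27327 + d(E(2)) = 27327 - 1/32 = 874463/32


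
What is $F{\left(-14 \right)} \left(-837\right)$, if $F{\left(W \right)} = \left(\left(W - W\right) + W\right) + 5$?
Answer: $7533$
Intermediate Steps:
$F{\left(W \right)} = 5 + W$ ($F{\left(W \right)} = \left(0 + W\right) + 5 = W + 5 = 5 + W$)
$F{\left(-14 \right)} \left(-837\right) = \left(5 - 14\right) \left(-837\right) = \left(-9\right) \left(-837\right) = 7533$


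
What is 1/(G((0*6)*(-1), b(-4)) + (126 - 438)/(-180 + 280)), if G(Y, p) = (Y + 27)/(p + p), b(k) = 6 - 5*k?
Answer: -1300/3381 ≈ -0.38450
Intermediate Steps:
G(Y, p) = (27 + Y)/(2*p) (G(Y, p) = (27 + Y)/((2*p)) = (27 + Y)*(1/(2*p)) = (27 + Y)/(2*p))
1/(G((0*6)*(-1), b(-4)) + (126 - 438)/(-180 + 280)) = 1/((27 + (0*6)*(-1))/(2*(6 - 5*(-4))) + (126 - 438)/(-180 + 280)) = 1/((27 + 0*(-1))/(2*(6 + 20)) - 312/100) = 1/((½)*(27 + 0)/26 - 312*1/100) = 1/((½)*(1/26)*27 - 78/25) = 1/(27/52 - 78/25) = 1/(-3381/1300) = -1300/3381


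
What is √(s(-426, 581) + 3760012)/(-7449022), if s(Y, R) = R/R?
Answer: -√3760013/7449022 ≈ -0.00026031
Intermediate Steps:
s(Y, R) = 1
√(s(-426, 581) + 3760012)/(-7449022) = √(1 + 3760012)/(-7449022) = √3760013*(-1/7449022) = -√3760013/7449022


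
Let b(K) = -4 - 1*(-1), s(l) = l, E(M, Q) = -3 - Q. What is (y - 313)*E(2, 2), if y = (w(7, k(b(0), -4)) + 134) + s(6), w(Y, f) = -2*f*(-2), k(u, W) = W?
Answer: 945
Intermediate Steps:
b(K) = -3 (b(K) = -4 + 1 = -3)
w(Y, f) = 4*f
y = 124 (y = (4*(-4) + 134) + 6 = (-16 + 134) + 6 = 118 + 6 = 124)
(y - 313)*E(2, 2) = (124 - 313)*(-3 - 1*2) = -189*(-3 - 2) = -189*(-5) = 945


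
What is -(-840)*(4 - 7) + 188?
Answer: -2332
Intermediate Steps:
-(-840)*(4 - 7) + 188 = -(-840)*(-3) + 188 = -120*21 + 188 = -2520 + 188 = -2332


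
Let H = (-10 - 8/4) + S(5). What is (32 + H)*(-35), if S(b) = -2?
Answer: -630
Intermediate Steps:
H = -14 (H = (-10 - 8/4) - 2 = (-10 - 8*¼) - 2 = (-10 - 2) - 2 = -12 - 2 = -14)
(32 + H)*(-35) = (32 - 14)*(-35) = 18*(-35) = -630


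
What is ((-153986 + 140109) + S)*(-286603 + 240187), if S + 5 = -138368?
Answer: 7066836000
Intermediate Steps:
S = -138373 (S = -5 - 138368 = -138373)
((-153986 + 140109) + S)*(-286603 + 240187) = ((-153986 + 140109) - 138373)*(-286603 + 240187) = (-13877 - 138373)*(-46416) = -152250*(-46416) = 7066836000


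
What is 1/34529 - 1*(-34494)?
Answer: 1191043327/34529 ≈ 34494.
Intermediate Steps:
1/34529 - 1*(-34494) = 1/34529 + 34494 = 1191043327/34529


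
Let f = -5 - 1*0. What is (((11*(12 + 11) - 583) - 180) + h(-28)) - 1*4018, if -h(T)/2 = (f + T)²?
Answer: -6706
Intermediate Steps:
f = -5 (f = -5 + 0 = -5)
h(T) = -2*(-5 + T)²
(((11*(12 + 11) - 583) - 180) + h(-28)) - 1*4018 = (((11*(12 + 11) - 583) - 180) - 2*(-5 - 28)²) - 1*4018 = (((11*23 - 583) - 180) - 2*(-33)²) - 4018 = (((253 - 583) - 180) - 2*1089) - 4018 = ((-330 - 180) - 2178) - 4018 = (-510 - 2178) - 4018 = -2688 - 4018 = -6706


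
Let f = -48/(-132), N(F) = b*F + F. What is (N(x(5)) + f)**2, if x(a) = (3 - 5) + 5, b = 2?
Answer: 10609/121 ≈ 87.678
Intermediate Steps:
x(a) = 3 (x(a) = -2 + 5 = 3)
N(F) = 3*F (N(F) = 2*F + F = 3*F)
f = 4/11 (f = -48*(-1/132) = 4/11 ≈ 0.36364)
(N(x(5)) + f)**2 = (3*3 + 4/11)**2 = (9 + 4/11)**2 = (103/11)**2 = 10609/121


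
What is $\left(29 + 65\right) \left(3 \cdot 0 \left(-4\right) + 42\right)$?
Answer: $3948$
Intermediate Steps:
$\left(29 + 65\right) \left(3 \cdot 0 \left(-4\right) + 42\right) = 94 \left(0 \left(-4\right) + 42\right) = 94 \left(0 + 42\right) = 94 \cdot 42 = 3948$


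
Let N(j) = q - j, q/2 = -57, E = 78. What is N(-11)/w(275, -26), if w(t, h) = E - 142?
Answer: 103/64 ≈ 1.6094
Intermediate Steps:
q = -114 (q = 2*(-57) = -114)
N(j) = -114 - j
w(t, h) = -64 (w(t, h) = 78 - 142 = -64)
N(-11)/w(275, -26) = (-114 - 1*(-11))/(-64) = (-114 + 11)*(-1/64) = -103*(-1/64) = 103/64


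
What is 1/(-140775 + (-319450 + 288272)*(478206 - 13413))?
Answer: -1/14491456929 ≈ -6.9006e-11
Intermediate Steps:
1/(-140775 + (-319450 + 288272)*(478206 - 13413)) = 1/(-140775 - 31178*464793) = 1/(-140775 - 14491316154) = 1/(-14491456929) = -1/14491456929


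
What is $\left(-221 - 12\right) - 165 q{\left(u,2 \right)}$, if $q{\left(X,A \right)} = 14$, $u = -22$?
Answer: $-2543$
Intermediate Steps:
$\left(-221 - 12\right) - 165 q{\left(u,2 \right)} = \left(-221 - 12\right) - 2310 = -233 - 2310 = -2543$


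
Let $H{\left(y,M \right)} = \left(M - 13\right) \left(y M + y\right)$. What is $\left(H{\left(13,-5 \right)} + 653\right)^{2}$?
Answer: $2524921$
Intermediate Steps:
$H{\left(y,M \right)} = \left(-13 + M\right) \left(y + M y\right)$ ($H{\left(y,M \right)} = \left(-13 + M\right) \left(M y + y\right) = \left(-13 + M\right) \left(y + M y\right)$)
$\left(H{\left(13,-5 \right)} + 653\right)^{2} = \left(13 \left(-13 + \left(-5\right)^{2} - -60\right) + 653\right)^{2} = \left(13 \left(-13 + 25 + 60\right) + 653\right)^{2} = \left(13 \cdot 72 + 653\right)^{2} = \left(936 + 653\right)^{2} = 1589^{2} = 2524921$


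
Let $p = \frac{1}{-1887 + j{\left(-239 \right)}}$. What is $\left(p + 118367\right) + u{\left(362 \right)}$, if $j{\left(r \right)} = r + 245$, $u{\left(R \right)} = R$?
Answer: $\frac{223329248}{1881} \approx 1.1873 \cdot 10^{5}$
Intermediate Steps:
$j{\left(r \right)} = 245 + r$
$p = - \frac{1}{1881}$ ($p = \frac{1}{-1887 + \left(245 - 239\right)} = \frac{1}{-1887 + 6} = \frac{1}{-1881} = - \frac{1}{1881} \approx -0.00053163$)
$\left(p + 118367\right) + u{\left(362 \right)} = \left(- \frac{1}{1881} + 118367\right) + 362 = \frac{222648326}{1881} + 362 = \frac{223329248}{1881}$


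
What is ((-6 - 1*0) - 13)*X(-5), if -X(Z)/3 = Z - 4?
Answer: -513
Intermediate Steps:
X(Z) = 12 - 3*Z (X(Z) = -3*(Z - 4) = -3*(-4 + Z) = 12 - 3*Z)
((-6 - 1*0) - 13)*X(-5) = ((-6 - 1*0) - 13)*(12 - 3*(-5)) = ((-6 + 0) - 13)*(12 + 15) = (-6 - 13)*27 = -19*27 = -513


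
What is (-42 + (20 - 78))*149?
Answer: -14900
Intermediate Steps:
(-42 + (20 - 78))*149 = (-42 - 58)*149 = -100*149 = -14900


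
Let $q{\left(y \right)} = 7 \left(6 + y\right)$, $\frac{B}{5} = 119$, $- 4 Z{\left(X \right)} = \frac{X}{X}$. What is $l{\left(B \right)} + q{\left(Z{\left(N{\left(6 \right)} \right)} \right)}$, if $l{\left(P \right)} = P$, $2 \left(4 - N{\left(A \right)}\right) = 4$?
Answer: $\frac{2541}{4} \approx 635.25$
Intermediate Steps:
$N{\left(A \right)} = 2$ ($N{\left(A \right)} = 4 - 2 = 2$)
$Z{\left(X \right)} = - \frac{1}{4}$ ($Z{\left(X \right)} = - \frac{X \frac{1}{X}}{4} = \left(- \frac{1}{4}\right) 1 = - \frac{1}{4}$)
$B = 595$ ($B = 5 \cdot 119 = 595$)
$q{\left(y \right)} = 42 + 7 y$
$l{\left(B \right)} + q{\left(Z{\left(N{\left(6 \right)} \right)} \right)} = 595 + \left(42 + 7 \left(- \frac{1}{4}\right)\right) = 595 + \left(42 - \frac{7}{4}\right) = 595 + \frac{161}{4} = \frac{2541}{4}$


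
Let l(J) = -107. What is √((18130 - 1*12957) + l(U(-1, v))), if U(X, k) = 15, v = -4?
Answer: √5066 ≈ 71.176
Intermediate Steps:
√((18130 - 1*12957) + l(U(-1, v))) = √((18130 - 1*12957) - 107) = √((18130 - 12957) - 107) = √(5173 - 107) = √5066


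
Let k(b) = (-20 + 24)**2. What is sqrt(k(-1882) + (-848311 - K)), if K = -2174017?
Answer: sqrt(1325722) ≈ 1151.4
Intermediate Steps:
k(b) = 16 (k(b) = 4**2 = 16)
sqrt(k(-1882) + (-848311 - K)) = sqrt(16 + (-848311 - 1*(-2174017))) = sqrt(16 + (-848311 + 2174017)) = sqrt(16 + 1325706) = sqrt(1325722)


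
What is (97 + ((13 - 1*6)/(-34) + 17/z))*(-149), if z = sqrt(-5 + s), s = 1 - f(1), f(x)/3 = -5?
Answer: -490359/34 - 2533*sqrt(11)/11 ≈ -15186.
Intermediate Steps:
f(x) = -15 (f(x) = 3*(-5) = -15)
s = 16 (s = 1 - 1*(-15) = 1 + 15 = 16)
z = sqrt(11) (z = sqrt(-5 + 16) = sqrt(11) ≈ 3.3166)
(97 + ((13 - 1*6)/(-34) + 17/z))*(-149) = (97 + ((13 - 1*6)/(-34) + 17/(sqrt(11))))*(-149) = (97 + ((13 - 6)*(-1/34) + 17*(sqrt(11)/11)))*(-149) = (97 + (7*(-1/34) + 17*sqrt(11)/11))*(-149) = (97 + (-7/34 + 17*sqrt(11)/11))*(-149) = (3291/34 + 17*sqrt(11)/11)*(-149) = -490359/34 - 2533*sqrt(11)/11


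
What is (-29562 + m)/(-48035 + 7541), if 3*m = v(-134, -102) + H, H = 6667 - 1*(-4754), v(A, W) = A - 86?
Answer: 77485/121482 ≈ 0.63783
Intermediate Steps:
v(A, W) = -86 + A
H = 11421 (H = 6667 + 4754 = 11421)
m = 11201/3 (m = ((-86 - 134) + 11421)/3 = (-220 + 11421)/3 = (⅓)*11201 = 11201/3 ≈ 3733.7)
(-29562 + m)/(-48035 + 7541) = (-29562 + 11201/3)/(-48035 + 7541) = -77485/3/(-40494) = -77485/3*(-1/40494) = 77485/121482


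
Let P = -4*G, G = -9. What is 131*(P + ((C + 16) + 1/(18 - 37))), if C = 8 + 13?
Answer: 181566/19 ≈ 9556.1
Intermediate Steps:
C = 21
P = 36 (P = -4*(-9) = 36)
131*(P + ((C + 16) + 1/(18 - 37))) = 131*(36 + ((21 + 16) + 1/(18 - 37))) = 131*(36 + (37 + 1/(-19))) = 131*(36 + (37 - 1/19)) = 131*(36 + 702/19) = 131*(1386/19) = 181566/19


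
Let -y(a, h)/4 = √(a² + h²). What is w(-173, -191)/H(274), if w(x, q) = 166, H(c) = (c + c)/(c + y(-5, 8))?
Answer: 83 - 166*√89/137 ≈ 71.569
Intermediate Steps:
y(a, h) = -4*√(a² + h²)
H(c) = 2*c/(c - 4*√89) (H(c) = (c + c)/(c - 4*√((-5)² + 8²)) = (2*c)/(c - 4*√(25 + 64)) = (2*c)/(c - 4*√89) = 2*c/(c - 4*√89))
w(-173, -191)/H(274) = 166/((2*274/(274 - 4*√89))) = 166/((548/(274 - 4*√89))) = 166*(½ - √89/137) = 83 - 166*√89/137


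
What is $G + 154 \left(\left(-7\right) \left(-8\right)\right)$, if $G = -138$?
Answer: $8486$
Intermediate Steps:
$G + 154 \left(\left(-7\right) \left(-8\right)\right) = -138 + 154 \left(\left(-7\right) \left(-8\right)\right) = -138 + 154 \cdot 56 = -138 + 8624 = 8486$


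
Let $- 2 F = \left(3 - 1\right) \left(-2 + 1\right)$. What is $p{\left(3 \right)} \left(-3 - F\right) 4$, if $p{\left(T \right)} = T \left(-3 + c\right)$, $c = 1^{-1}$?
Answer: $96$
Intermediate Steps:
$c = 1$
$F = 1$ ($F = - \frac{\left(3 - 1\right) \left(-2 + 1\right)}{2} = - \frac{2 \left(-1\right)}{2} = \left(- \frac{1}{2}\right) \left(-2\right) = 1$)
$p{\left(T \right)} = - 2 T$ ($p{\left(T \right)} = T \left(-3 + 1\right) = T \left(-2\right) = - 2 T$)
$p{\left(3 \right)} \left(-3 - F\right) 4 = \left(-2\right) 3 \left(-3 - 1\right) 4 = - 6 \left(-3 - 1\right) 4 = \left(-6\right) \left(-4\right) 4 = 24 \cdot 4 = 96$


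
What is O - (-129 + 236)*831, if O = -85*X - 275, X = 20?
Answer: -90892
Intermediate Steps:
O = -1975 (O = -85*20 - 275 = -1700 - 275 = -1975)
O - (-129 + 236)*831 = -1975 - (-129 + 236)*831 = -1975 - 107*831 = -1975 - 1*88917 = -1975 - 88917 = -90892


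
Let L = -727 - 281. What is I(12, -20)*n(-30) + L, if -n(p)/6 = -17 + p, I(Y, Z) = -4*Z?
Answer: 21552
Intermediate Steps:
L = -1008
n(p) = 102 - 6*p (n(p) = -6*(-17 + p) = 102 - 6*p)
I(12, -20)*n(-30) + L = (-4*(-20))*(102 - 6*(-30)) - 1008 = 80*(102 + 180) - 1008 = 80*282 - 1008 = 22560 - 1008 = 21552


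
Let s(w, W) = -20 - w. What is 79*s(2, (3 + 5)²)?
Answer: -1738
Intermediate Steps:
79*s(2, (3 + 5)²) = 79*(-20 - 1*2) = 79*(-20 - 2) = 79*(-22) = -1738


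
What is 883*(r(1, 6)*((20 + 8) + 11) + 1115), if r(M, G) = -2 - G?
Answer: 709049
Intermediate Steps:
883*(r(1, 6)*((20 + 8) + 11) + 1115) = 883*((-2 - 1*6)*((20 + 8) + 11) + 1115) = 883*((-2 - 6)*(28 + 11) + 1115) = 883*(-8*39 + 1115) = 883*(-312 + 1115) = 883*803 = 709049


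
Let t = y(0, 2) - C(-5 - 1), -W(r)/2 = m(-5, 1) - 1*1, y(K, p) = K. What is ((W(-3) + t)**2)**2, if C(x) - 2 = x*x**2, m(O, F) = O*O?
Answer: 759333136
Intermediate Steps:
m(O, F) = O**2
C(x) = 2 + x**3 (C(x) = 2 + x*x**2 = 2 + x**3)
W(r) = -48 (W(r) = -2*((-5)**2 - 1*1) = -2*(25 - 1) = -2*24 = -48)
t = 214 (t = 0 - (2 + (-5 - 1)**3) = 0 - (2 + (-6)**3) = 0 - (2 - 216) = 0 - 1*(-214) = 0 + 214 = 214)
((W(-3) + t)**2)**2 = ((-48 + 214)**2)**2 = (166**2)**2 = 27556**2 = 759333136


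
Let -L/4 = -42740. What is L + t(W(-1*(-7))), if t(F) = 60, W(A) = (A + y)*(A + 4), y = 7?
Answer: 171020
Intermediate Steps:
L = 170960 (L = -4*(-42740) = 170960)
W(A) = (4 + A)*(7 + A) (W(A) = (A + 7)*(A + 4) = (7 + A)*(4 + A) = (4 + A)*(7 + A))
L + t(W(-1*(-7))) = 170960 + 60 = 171020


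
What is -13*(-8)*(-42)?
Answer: -4368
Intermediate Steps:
-13*(-8)*(-42) = 104*(-42) = -4368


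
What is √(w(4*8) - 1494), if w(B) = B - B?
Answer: 3*I*√166 ≈ 38.652*I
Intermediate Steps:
w(B) = 0
√(w(4*8) - 1494) = √(0 - 1494) = √(-1494) = 3*I*√166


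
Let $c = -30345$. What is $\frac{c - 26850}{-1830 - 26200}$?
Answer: $\frac{11439}{5606} \approx 2.0405$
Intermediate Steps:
$\frac{c - 26850}{-1830 - 26200} = \frac{-30345 - 26850}{-1830 - 26200} = - \frac{57195}{-28030} = \left(-57195\right) \left(- \frac{1}{28030}\right) = \frac{11439}{5606}$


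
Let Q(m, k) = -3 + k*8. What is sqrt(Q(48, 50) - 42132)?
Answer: I*sqrt(41735) ≈ 204.29*I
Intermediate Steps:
Q(m, k) = -3 + 8*k
sqrt(Q(48, 50) - 42132) = sqrt((-3 + 8*50) - 42132) = sqrt((-3 + 400) - 42132) = sqrt(397 - 42132) = sqrt(-41735) = I*sqrt(41735)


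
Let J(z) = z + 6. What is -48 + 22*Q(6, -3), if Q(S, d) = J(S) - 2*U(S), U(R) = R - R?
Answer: 216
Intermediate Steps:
J(z) = 6 + z
U(R) = 0
Q(S, d) = 6 + S (Q(S, d) = (6 + S) - 2*0 = (6 + S) + 0 = 6 + S)
-48 + 22*Q(6, -3) = -48 + 22*(6 + 6) = -48 + 22*12 = -48 + 264 = 216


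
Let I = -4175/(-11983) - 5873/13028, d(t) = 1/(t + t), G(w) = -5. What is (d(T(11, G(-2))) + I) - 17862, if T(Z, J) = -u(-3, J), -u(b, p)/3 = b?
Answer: -25096880564785/1405030716 ≈ -17862.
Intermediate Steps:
u(b, p) = -3*b
T(Z, J) = -9 (T(Z, J) = -(-3)*(-3) = -1*9 = -9)
d(t) = 1/(2*t)
I = -15984259/156114524 (I = -4175*(-1/11983) - 5873*1/13028 = 4175/11983 - 5873/13028 = -15984259/156114524 ≈ -0.10239)
(d(T(11, G(-2))) + I) - 17862 = ((½)/(-9) - 15984259/156114524) - 17862 = ((½)*(-⅑) - 15984259/156114524) - 17862 = (-1/18 - 15984259/156114524) - 17862 = -221915593/1405030716 - 17862 = -25096880564785/1405030716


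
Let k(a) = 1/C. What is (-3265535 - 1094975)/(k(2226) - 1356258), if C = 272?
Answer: 237211744/73780435 ≈ 3.2151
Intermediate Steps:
k(a) = 1/272
(-3265535 - 1094975)/(k(2226) - 1356258) = (-3265535 - 1094975)/(1/272 - 1356258) = -4360510/(-368902175/272) = -4360510*(-272/368902175) = 237211744/73780435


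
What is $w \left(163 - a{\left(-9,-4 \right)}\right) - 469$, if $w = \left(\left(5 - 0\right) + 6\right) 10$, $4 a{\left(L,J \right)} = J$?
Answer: $17571$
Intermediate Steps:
$a{\left(L,J \right)} = \frac{J}{4}$
$w = 110$ ($w = \left(\left(5 + 0\right) + 6\right) 10 = \left(5 + 6\right) 10 = 11 \cdot 10 = 110$)
$w \left(163 - a{\left(-9,-4 \right)}\right) - 469 = 110 \left(163 - \frac{1}{4} \left(-4\right)\right) - 469 = 110 \left(163 - -1\right) - 469 = 110 \left(163 + 1\right) - 469 = 110 \cdot 164 - 469 = 18040 - 469 = 17571$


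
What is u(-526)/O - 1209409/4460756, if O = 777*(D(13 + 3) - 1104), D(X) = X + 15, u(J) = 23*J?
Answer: -954343454801/3719025953076 ≈ -0.25661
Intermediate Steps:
D(X) = 15 + X
O = -833721 (O = 777*((15 + (13 + 3)) - 1104) = 777*((15 + 16) - 1104) = 777*(31 - 1104) = 777*(-1073) = -833721)
u(-526)/O - 1209409/4460756 = (23*(-526))/(-833721) - 1209409/4460756 = -12098*(-1/833721) - 1209409*1/4460756 = 12098/833721 - 1209409/4460756 = -954343454801/3719025953076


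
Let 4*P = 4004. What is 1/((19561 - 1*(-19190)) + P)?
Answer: 1/39752 ≈ 2.5156e-5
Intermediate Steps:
P = 1001 (P = (¼)*4004 = 1001)
1/((19561 - 1*(-19190)) + P) = 1/((19561 - 1*(-19190)) + 1001) = 1/((19561 + 19190) + 1001) = 1/(38751 + 1001) = 1/39752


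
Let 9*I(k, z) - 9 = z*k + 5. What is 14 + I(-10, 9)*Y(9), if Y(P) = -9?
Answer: 90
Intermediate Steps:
I(k, z) = 14/9 + k*z/9 (I(k, z) = 1 + (z*k + 5)/9 = 1 + (k*z + 5)/9 = 1 + (5 + k*z)/9 = 1 + (5/9 + k*z/9) = 14/9 + k*z/9)
14 + I(-10, 9)*Y(9) = 14 + (14/9 + (1/9)*(-10)*9)*(-9) = 14 + (14/9 - 10)*(-9) = 14 - 76/9*(-9) = 14 + 76 = 90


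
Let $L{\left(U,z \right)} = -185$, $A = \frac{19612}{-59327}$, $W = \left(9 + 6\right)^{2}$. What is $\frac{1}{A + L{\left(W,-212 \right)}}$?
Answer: $- \frac{59327}{10995107} \approx -0.0053958$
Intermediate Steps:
$W = 225$ ($W = 15^{2} = 225$)
$A = - \frac{19612}{59327}$ ($A = 19612 \left(- \frac{1}{59327}\right) = - \frac{19612}{59327} \approx -0.33057$)
$\frac{1}{A + L{\left(W,-212 \right)}} = \frac{1}{- \frac{19612}{59327} - 185} = \frac{1}{- \frac{10995107}{59327}} = - \frac{59327}{10995107}$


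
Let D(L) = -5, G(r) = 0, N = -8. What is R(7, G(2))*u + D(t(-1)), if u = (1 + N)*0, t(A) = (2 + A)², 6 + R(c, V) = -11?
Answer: -5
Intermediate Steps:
R(c, V) = -17 (R(c, V) = -6 - 11 = -17)
u = 0 (u = (1 - 8)*0 = -7*0 = 0)
R(7, G(2))*u + D(t(-1)) = -17*0 - 5 = 0 - 5 = -5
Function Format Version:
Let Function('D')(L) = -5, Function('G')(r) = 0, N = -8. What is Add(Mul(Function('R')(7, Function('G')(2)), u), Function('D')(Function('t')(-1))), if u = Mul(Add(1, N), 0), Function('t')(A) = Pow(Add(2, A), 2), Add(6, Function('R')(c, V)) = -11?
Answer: -5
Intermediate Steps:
Function('R')(c, V) = -17 (Function('R')(c, V) = Add(-6, -11) = -17)
u = 0 (u = Mul(Add(1, -8), 0) = Mul(-7, 0) = 0)
Add(Mul(Function('R')(7, Function('G')(2)), u), Function('D')(Function('t')(-1))) = Add(Mul(-17, 0), -5) = Add(0, -5) = -5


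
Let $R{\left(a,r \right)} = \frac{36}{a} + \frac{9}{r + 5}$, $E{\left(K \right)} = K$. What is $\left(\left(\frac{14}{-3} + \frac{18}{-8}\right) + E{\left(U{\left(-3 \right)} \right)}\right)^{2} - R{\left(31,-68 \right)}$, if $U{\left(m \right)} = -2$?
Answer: $\frac{2452609}{31248} \approx 78.489$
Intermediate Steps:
$R{\left(a,r \right)} = \frac{9}{5 + r} + \frac{36}{a}$ ($R{\left(a,r \right)} = \frac{36}{a} + \frac{9}{5 + r} = \frac{9}{5 + r} + \frac{36}{a}$)
$\left(\left(\frac{14}{-3} + \frac{18}{-8}\right) + E{\left(U{\left(-3 \right)} \right)}\right)^{2} - R{\left(31,-68 \right)} = \left(\left(\frac{14}{-3} + \frac{18}{-8}\right) - 2\right)^{2} - \frac{9 \left(20 + 31 + 4 \left(-68\right)\right)}{31 \left(5 - 68\right)} = \left(\left(14 \left(- \frac{1}{3}\right) + 18 \left(- \frac{1}{8}\right)\right) - 2\right)^{2} - 9 \cdot \frac{1}{31} \frac{1}{-63} \left(20 + 31 - 272\right) = \left(\left(- \frac{14}{3} - \frac{9}{4}\right) - 2\right)^{2} - 9 \cdot \frac{1}{31} \left(- \frac{1}{63}\right) \left(-221\right) = \left(- \frac{83}{12} - 2\right)^{2} - \frac{221}{217} = \left(- \frac{107}{12}\right)^{2} - \frac{221}{217} = \frac{11449}{144} - \frac{221}{217} = \frac{2452609}{31248}$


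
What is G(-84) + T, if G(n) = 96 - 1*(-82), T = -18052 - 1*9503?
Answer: -27377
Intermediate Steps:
T = -27555 (T = -18052 - 9503 = -27555)
G(n) = 178 (G(n) = 96 + 82 = 178)
G(-84) + T = 178 - 27555 = -27377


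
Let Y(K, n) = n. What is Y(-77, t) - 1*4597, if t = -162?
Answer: -4759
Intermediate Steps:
Y(-77, t) - 1*4597 = -162 - 1*4597 = -162 - 4597 = -4759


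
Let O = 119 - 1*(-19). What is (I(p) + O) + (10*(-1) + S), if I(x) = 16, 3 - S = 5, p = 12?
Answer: 142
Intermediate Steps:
S = -2 (S = 3 - 1*5 = 3 - 5 = -2)
O = 138 (O = 119 + 19 = 138)
(I(p) + O) + (10*(-1) + S) = (16 + 138) + (10*(-1) - 2) = 154 + (-10 - 2) = 154 - 12 = 142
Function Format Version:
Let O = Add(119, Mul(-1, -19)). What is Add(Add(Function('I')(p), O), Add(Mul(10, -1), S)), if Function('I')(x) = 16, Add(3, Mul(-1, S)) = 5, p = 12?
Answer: 142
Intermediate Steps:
S = -2 (S = Add(3, Mul(-1, 5)) = Add(3, -5) = -2)
O = 138 (O = Add(119, 19) = 138)
Add(Add(Function('I')(p), O), Add(Mul(10, -1), S)) = Add(Add(16, 138), Add(Mul(10, -1), -2)) = Add(154, Add(-10, -2)) = Add(154, -12) = 142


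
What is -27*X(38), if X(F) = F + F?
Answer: -2052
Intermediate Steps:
X(F) = 2*F
-27*X(38) = -54*38 = -27*76 = -2052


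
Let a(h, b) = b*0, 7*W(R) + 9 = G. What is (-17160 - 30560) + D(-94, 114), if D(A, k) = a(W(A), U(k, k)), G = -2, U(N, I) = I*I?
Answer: -47720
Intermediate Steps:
U(N, I) = I²
W(R) = -11/7 (W(R) = -9/7 + (⅐)*(-2) = -9/7 - 2/7 = -11/7)
a(h, b) = 0
D(A, k) = 0
(-17160 - 30560) + D(-94, 114) = (-17160 - 30560) + 0 = -47720 + 0 = -47720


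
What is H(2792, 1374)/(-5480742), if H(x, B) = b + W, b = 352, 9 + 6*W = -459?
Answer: -137/2740371 ≈ -4.9993e-5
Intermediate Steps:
W = -78 (W = -3/2 + (⅙)*(-459) = -3/2 - 153/2 = -78)
H(x, B) = 274 (H(x, B) = 352 - 78 = 274)
H(2792, 1374)/(-5480742) = 274/(-5480742) = 274*(-1/5480742) = -137/2740371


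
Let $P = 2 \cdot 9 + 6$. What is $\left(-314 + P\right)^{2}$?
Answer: $84100$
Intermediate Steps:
$P = 24$ ($P = 18 + 6 = 24$)
$\left(-314 + P\right)^{2} = \left(-314 + 24\right)^{2} = \left(-290\right)^{2} = 84100$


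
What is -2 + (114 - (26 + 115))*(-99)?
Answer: 2671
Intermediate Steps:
-2 + (114 - (26 + 115))*(-99) = -2 + (114 - 1*141)*(-99) = -2 + (114 - 141)*(-99) = -2 - 27*(-99) = -2 + 2673 = 2671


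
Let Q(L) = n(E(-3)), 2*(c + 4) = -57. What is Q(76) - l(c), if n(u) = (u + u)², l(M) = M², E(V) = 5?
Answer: -3825/4 ≈ -956.25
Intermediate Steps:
c = -65/2 (c = -4 + (½)*(-57) = -4 - 57/2 = -65/2 ≈ -32.500)
n(u) = 4*u² (n(u) = (2*u)² = 4*u²)
Q(L) = 100 (Q(L) = 4*5² = 4*25 = 100)
Q(76) - l(c) = 100 - (-65/2)² = 100 - 1*4225/4 = 100 - 4225/4 = -3825/4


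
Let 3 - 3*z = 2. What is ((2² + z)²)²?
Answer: 28561/81 ≈ 352.60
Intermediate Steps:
z = ⅓ (z = 1 - ⅓*2 = 1 - ⅔ = ⅓ ≈ 0.33333)
((2² + z)²)² = ((2² + ⅓)²)² = ((4 + ⅓)²)² = ((13/3)²)² = (169/9)² = 28561/81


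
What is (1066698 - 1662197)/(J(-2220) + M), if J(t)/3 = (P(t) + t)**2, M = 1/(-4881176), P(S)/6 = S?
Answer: -2906735426824/3536289006364799 ≈ -0.00082197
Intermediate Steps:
P(S) = 6*S
M = -1/4881176 ≈ -2.0487e-7
J(t) = 147*t**2 (J(t) = 3*(6*t + t)**2 = 3*(7*t)**2 = 3*(49*t**2) = 147*t**2)
(1066698 - 1662197)/(J(-2220) + M) = (1066698 - 1662197)/(147*(-2220)**2 - 1/4881176) = -595499/(147*4928400 - 1/4881176) = -595499/(724474800 - 1/4881176) = -595499/3536289006364799/4881176 = -595499*4881176/3536289006364799 = -2906735426824/3536289006364799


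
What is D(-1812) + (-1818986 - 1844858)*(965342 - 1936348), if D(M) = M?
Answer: 3557614505252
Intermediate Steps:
D(-1812) + (-1818986 - 1844858)*(965342 - 1936348) = -1812 + (-1818986 - 1844858)*(965342 - 1936348) = -1812 - 3663844*(-971006) = -1812 + 3557614507064 = 3557614505252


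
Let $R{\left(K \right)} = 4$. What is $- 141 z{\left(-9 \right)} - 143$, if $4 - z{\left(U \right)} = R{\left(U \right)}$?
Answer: $-143$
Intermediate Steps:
$z{\left(U \right)} = 0$ ($z{\left(U \right)} = 4 - 4 = 0$)
$- 141 z{\left(-9 \right)} - 143 = \left(-141\right) 0 - 143 = 0 - 143 = -143$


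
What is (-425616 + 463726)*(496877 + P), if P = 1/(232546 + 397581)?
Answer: 11932073825911800/630127 ≈ 1.8936e+10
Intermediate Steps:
P = 1/630127 ≈ 1.5870e-6
(-425616 + 463726)*(496877 + P) = (-425616 + 463726)*(496877 + 1/630127) = 38110*(313095613380/630127) = 11932073825911800/630127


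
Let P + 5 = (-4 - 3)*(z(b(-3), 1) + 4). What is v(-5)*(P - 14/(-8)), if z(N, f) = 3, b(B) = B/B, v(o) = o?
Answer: 1045/4 ≈ 261.25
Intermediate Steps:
b(B) = 1
P = -54 (P = -5 + (-4 - 3)*(3 + 4) = -5 - 7*7 = -5 - 49 = -54)
v(-5)*(P - 14/(-8)) = -5*(-54 - 14/(-8)) = -5*(-54 - 14*(-⅛)) = -5*(-54 + 7/4) = -5*(-209/4) = 1045/4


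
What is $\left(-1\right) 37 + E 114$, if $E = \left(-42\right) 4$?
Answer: $-19189$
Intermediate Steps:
$E = -168$
$\left(-1\right) 37 + E 114 = \left(-1\right) 37 - 19152 = -37 - 19152 = -19189$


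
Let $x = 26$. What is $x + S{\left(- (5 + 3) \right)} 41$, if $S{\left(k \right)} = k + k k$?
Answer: $2322$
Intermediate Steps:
$S{\left(k \right)} = k + k^{2}$
$x + S{\left(- (5 + 3) \right)} 41 = 26 + - (5 + 3) \left(1 - \left(5 + 3\right)\right) 41 = 26 + \left(-1\right) 8 \left(1 - 8\right) 41 = 26 + - 8 \left(1 - 8\right) 41 = 26 + \left(-8\right) \left(-7\right) 41 = 26 + 56 \cdot 41 = 26 + 2296 = 2322$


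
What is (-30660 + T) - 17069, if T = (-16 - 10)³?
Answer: -65305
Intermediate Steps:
T = -17576 (T = (-26)³ = -17576)
(-30660 + T) - 17069 = (-30660 - 17576) - 17069 = -48236 - 17069 = -65305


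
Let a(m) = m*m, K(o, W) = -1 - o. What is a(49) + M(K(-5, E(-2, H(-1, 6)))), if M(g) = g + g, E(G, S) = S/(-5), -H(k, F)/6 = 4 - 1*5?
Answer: 2409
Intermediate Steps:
H(k, F) = 6 (H(k, F) = -6*(4 - 1*5) = -6*(4 - 5) = -6*(-1) = 6)
E(G, S) = -S/5 (E(G, S) = S*(-1/5) = -S/5)
a(m) = m**2
M(g) = 2*g
a(49) + M(K(-5, E(-2, H(-1, 6)))) = 49**2 + 2*(-1 - 1*(-5)) = 2401 + 2*(-1 + 5) = 2401 + 2*4 = 2401 + 8 = 2409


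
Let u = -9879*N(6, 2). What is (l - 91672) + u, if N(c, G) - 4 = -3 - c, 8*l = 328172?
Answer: -2511/2 ≈ -1255.5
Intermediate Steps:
l = 82043/2 (l = (⅛)*328172 = 82043/2 ≈ 41022.)
N(c, G) = 1 - c (N(c, G) = 4 + (-3 - c) = 1 - c)
u = 49395 (u = -9879*(1 - 1*6) = -9879*(1 - 6) = -9879*(-5) = 49395)
(l - 91672) + u = (82043/2 - 91672) + 49395 = -101301/2 + 49395 = -2511/2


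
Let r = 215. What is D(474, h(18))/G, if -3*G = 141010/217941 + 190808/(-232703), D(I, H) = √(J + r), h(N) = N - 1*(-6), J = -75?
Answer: 152146573569*√35/4385718149 ≈ 205.24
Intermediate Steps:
h(N) = 6 + N (h(N) = N + 6 = 6 + N)
D(I, H) = 2*√35 (D(I, H) = √(-75 + 215) = √140 = 2*√35)
G = 8771436298/152146573569 (G = -(141010/217941 + 190808/(-232703))/3 = -(141010*(1/217941) + 190808*(-1/232703))/3 = -(141010/217941 - 190808/232703)/3 = -⅓*(-8771436298/50715524523) = 8771436298/152146573569 ≈ 0.057651)
D(474, h(18))/G = (2*√35)/(8771436298/152146573569) = (2*√35)*(152146573569/8771436298) = 152146573569*√35/4385718149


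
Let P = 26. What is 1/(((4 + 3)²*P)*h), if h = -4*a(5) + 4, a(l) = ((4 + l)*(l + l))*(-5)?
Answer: 1/2298296 ≈ 4.3510e-7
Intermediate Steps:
a(l) = -10*l*(4 + l) (a(l) = ((4 + l)*(2*l))*(-5) = (2*l*(4 + l))*(-5) = -10*l*(4 + l))
h = 1804 (h = -(-40)*5*(4 + 5) + 4 = -(-40)*5*9 + 4 = -4*(-450) + 4 = 1800 + 4 = 1804)
1/(((4 + 3)²*P)*h) = 1/(((4 + 3)²*26)*1804) = 1/((7²*26)*1804) = 1/((49*26)*1804) = 1/(1274*1804) = 1/2298296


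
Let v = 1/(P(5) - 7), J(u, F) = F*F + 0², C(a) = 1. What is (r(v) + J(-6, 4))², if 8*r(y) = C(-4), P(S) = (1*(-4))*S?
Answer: 16641/64 ≈ 260.02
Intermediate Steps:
P(S) = -4*S
J(u, F) = F² (J(u, F) = F² + 0 = F²)
v = -1/27 (v = 1/(-4*5 - 7) = 1/(-20 - 7) = 1/(-27) = -1/27 ≈ -0.037037)
r(y) = ⅛ (r(y) = (⅛)*1 = ⅛)
(r(v) + J(-6, 4))² = (⅛ + 4²)² = (⅛ + 16)² = (129/8)² = 16641/64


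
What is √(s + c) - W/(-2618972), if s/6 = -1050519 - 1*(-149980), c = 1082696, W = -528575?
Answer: -528575/2618972 + I*√4320538 ≈ -0.20183 + 2078.6*I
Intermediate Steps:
s = -5403234 (s = 6*(-1050519 - 1*(-149980)) = 6*(-1050519 + 149980) = 6*(-900539) = -5403234)
√(s + c) - W/(-2618972) = √(-5403234 + 1082696) - (-528575)/(-2618972) = √(-4320538) - (-528575)*(-1)/2618972 = I*√4320538 - 1*528575/2618972 = I*√4320538 - 528575/2618972 = -528575/2618972 + I*√4320538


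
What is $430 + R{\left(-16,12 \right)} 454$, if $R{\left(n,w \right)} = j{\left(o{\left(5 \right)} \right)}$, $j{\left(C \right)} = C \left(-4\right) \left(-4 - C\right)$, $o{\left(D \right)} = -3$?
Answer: $-5018$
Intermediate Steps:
$j{\left(C \right)} = - 4 C \left(-4 - C\right)$
$R{\left(n,w \right)} = -12$ ($R{\left(n,w \right)} = 4 \left(-3\right) \left(4 - 3\right) = 4 \left(-3\right) 1 = -12$)
$430 + R{\left(-16,12 \right)} 454 = 430 - 5448 = -5018$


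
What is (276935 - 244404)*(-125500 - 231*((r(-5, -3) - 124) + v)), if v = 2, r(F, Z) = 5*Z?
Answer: -3053131943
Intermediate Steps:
(276935 - 244404)*(-125500 - 231*((r(-5, -3) - 124) + v)) = (276935 - 244404)*(-125500 - 231*((5*(-3) - 124) + 2)) = 32531*(-125500 - 231*((-15 - 124) + 2)) = 32531*(-125500 - 231*(-139 + 2)) = 32531*(-125500 - 231*(-137)) = 32531*(-125500 + 31647) = 32531*(-93853) = -3053131943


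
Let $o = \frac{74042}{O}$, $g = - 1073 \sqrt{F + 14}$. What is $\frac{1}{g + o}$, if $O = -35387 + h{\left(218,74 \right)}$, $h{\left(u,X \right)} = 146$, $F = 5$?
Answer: $\frac{2609314122}{27167483013605567} - \frac{1332588830913 \sqrt{19}}{27167483013605567} \approx -0.00021371$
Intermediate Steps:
$O = -35241$ ($O = -35387 + 146 = -35241$)
$g = - 1073 \sqrt{19}$ ($g = - 1073 \sqrt{5 + 14} = - 1073 \sqrt{19} \approx -4677.1$)
$o = - \frac{74042}{35241}$ ($o = \frac{74042}{-35241} = 74042 \left(- \frac{1}{35241}\right) = - \frac{74042}{35241} \approx -2.101$)
$\frac{1}{g + o} = \frac{1}{- 1073 \sqrt{19} - \frac{74042}{35241}} = \frac{1}{- \frac{74042}{35241} - 1073 \sqrt{19}}$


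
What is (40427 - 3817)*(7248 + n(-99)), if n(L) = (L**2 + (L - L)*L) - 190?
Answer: 617207990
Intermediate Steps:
n(L) = -190 + L**2 (n(L) = (L**2 + 0*L) - 190 = (L**2 + 0) - 190 = L**2 - 190 = -190 + L**2)
(40427 - 3817)*(7248 + n(-99)) = (40427 - 3817)*(7248 + (-190 + (-99)**2)) = 36610*(7248 + (-190 + 9801)) = 36610*(7248 + 9611) = 36610*16859 = 617207990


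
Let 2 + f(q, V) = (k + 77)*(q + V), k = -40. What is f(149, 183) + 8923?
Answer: 21205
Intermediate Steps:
f(q, V) = -2 + 37*V + 37*q (f(q, V) = -2 + (-40 + 77)*(q + V) = -2 + 37*(V + q) = -2 + (37*V + 37*q) = -2 + 37*V + 37*q)
f(149, 183) + 8923 = (-2 + 37*183 + 37*149) + 8923 = (-2 + 6771 + 5513) + 8923 = 12282 + 8923 = 21205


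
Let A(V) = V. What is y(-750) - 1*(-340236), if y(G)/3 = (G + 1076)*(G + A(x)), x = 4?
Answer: -389352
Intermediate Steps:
y(G) = 3*(4 + G)*(1076 + G) (y(G) = 3*((G + 1076)*(G + 4)) = 3*((1076 + G)*(4 + G)) = 3*((4 + G)*(1076 + G)) = 3*(4 + G)*(1076 + G))
y(-750) - 1*(-340236) = (12912 + 3*(-750)² + 3240*(-750)) - 1*(-340236) = (12912 + 3*562500 - 2430000) + 340236 = (12912 + 1687500 - 2430000) + 340236 = -729588 + 340236 = -389352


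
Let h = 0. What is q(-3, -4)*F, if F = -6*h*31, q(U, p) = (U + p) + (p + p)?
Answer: 0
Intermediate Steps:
q(U, p) = U + 3*p (q(U, p) = (U + p) + 2*p = U + 3*p)
F = 0 (F = -6*0*31 = 0*31 = 0)
q(-3, -4)*F = (-3 + 3*(-4))*0 = (-3 - 12)*0 = -15*0 = 0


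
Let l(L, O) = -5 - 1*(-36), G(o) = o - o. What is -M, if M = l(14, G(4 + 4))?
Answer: -31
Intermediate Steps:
G(o) = 0
l(L, O) = 31 (l(L, O) = -5 + 36 = 31)
M = 31
-M = -1*31 = -31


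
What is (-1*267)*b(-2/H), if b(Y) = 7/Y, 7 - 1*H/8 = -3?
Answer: 74760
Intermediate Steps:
H = 80 (H = 56 - 8*(-3) = 56 + 24 = 80)
(-1*267)*b(-2/H) = (-1*267)*(7/((-2/80))) = -1869/((-2*1/80)) = -1869/(-1/40) = -1869*(-40) = -267*(-280) = 74760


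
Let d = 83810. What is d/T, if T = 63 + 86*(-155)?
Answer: -83810/13267 ≈ -6.3172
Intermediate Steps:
T = -13267 (T = 63 - 13330 = -13267)
d/T = 83810/(-13267) = 83810*(-1/13267) = -83810/13267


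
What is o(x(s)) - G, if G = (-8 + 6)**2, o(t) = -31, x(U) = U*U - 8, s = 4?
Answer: -35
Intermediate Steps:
x(U) = -8 + U**2 (x(U) = U**2 - 8 = -8 + U**2)
G = 4 (G = (-2)**2 = 4)
o(x(s)) - G = -31 - 1*4 = -31 - 4 = -35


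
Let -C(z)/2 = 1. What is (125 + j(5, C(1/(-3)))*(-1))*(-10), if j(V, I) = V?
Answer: -1200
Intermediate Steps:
C(z) = -2 (C(z) = -2*1 = -2)
(125 + j(5, C(1/(-3)))*(-1))*(-10) = (125 + 5*(-1))*(-10) = (125 - 5)*(-10) = 120*(-10) = -1200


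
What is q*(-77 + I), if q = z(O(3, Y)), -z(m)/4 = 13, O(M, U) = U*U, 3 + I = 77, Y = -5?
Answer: 156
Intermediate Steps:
I = 74 (I = -3 + 77 = 74)
O(M, U) = U²
z(m) = -52 (z(m) = -4*13 = -52)
q = -52
q*(-77 + I) = -52*(-77 + 74) = -52*(-3) = 156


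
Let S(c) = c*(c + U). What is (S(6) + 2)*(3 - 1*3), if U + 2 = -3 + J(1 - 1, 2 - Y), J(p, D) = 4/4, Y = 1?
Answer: 0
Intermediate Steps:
J(p, D) = 1 (J(p, D) = 4*(1/4) = 1)
U = -4 (U = -2 + (-3 + 1) = -2 - 2 = -4)
S(c) = c*(-4 + c) (S(c) = c*(c - 4) = c*(-4 + c))
(S(6) + 2)*(3 - 1*3) = (6*(-4 + 6) + 2)*(3 - 1*3) = (6*2 + 2)*(3 - 3) = (12 + 2)*0 = 14*0 = 0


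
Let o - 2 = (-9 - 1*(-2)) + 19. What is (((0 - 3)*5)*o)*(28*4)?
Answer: -23520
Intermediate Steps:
o = 14 (o = 2 + ((-9 - 1*(-2)) + 19) = 2 + ((-9 + 2) + 19) = 2 + (-7 + 19) = 2 + 12 = 14)
(((0 - 3)*5)*o)*(28*4) = (((0 - 3)*5)*14)*(28*4) = (-3*5*14)*112 = -15*14*112 = -210*112 = -23520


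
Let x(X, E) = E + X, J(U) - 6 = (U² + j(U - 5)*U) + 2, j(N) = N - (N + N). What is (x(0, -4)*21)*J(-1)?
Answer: -252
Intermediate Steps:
j(N) = -N (j(N) = N - 2*N = -N)
J(U) = 8 + U² + U*(5 - U) (J(U) = 6 + ((U² + (-(U - 5))*U) + 2) = 6 + ((U² + (-(-5 + U))*U) + 2) = 6 + ((U² + (5 - U)*U) + 2) = 6 + ((U² + U*(5 - U)) + 2) = 6 + (2 + U² + U*(5 - U)) = 8 + U² + U*(5 - U))
(x(0, -4)*21)*J(-1) = ((-4 + 0)*21)*(8 + 5*(-1)) = (-4*21)*(8 - 5) = -84*3 = -252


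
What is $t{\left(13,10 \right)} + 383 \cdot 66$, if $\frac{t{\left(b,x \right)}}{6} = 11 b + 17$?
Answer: $26238$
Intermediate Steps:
$t{\left(b,x \right)} = 102 + 66 b$ ($t{\left(b,x \right)} = 6 \left(11 b + 17\right) = 6 \left(17 + 11 b\right) = 102 + 66 b$)
$t{\left(13,10 \right)} + 383 \cdot 66 = \left(102 + 66 \cdot 13\right) + 383 \cdot 66 = \left(102 + 858\right) + 25278 = 960 + 25278 = 26238$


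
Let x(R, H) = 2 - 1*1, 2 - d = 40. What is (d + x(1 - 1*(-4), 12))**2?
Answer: 1369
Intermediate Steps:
d = -38 (d = 2 - 1*40 = 2 - 40 = -38)
x(R, H) = 1 (x(R, H) = 2 - 1 = 1)
(d + x(1 - 1*(-4), 12))**2 = (-38 + 1)**2 = (-37)**2 = 1369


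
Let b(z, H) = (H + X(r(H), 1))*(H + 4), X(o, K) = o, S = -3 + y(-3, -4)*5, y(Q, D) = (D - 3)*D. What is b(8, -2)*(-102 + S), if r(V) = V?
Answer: -280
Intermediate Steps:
y(Q, D) = D*(-3 + D) (y(Q, D) = (-3 + D)*D = D*(-3 + D))
S = 137 (S = -3 - 4*(-3 - 4)*5 = -3 - 4*(-7)*5 = -3 + 28*5 = -3 + 140 = 137)
b(z, H) = 2*H*(4 + H) (b(z, H) = (H + H)*(H + 4) = (2*H)*(4 + H) = 2*H*(4 + H))
b(8, -2)*(-102 + S) = (2*(-2)*(4 - 2))*(-102 + 137) = (2*(-2)*2)*35 = -8*35 = -280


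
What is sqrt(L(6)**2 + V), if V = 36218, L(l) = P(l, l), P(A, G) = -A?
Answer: sqrt(36254) ≈ 190.40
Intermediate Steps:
L(l) = -l
sqrt(L(6)**2 + V) = sqrt((-1*6)**2 + 36218) = sqrt((-6)**2 + 36218) = sqrt(36 + 36218) = sqrt(36254)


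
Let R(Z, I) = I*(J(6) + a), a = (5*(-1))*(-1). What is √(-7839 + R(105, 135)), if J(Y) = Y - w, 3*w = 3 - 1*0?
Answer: 3*I*√721 ≈ 80.554*I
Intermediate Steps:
w = 1 (w = (3 - 1*0)/3 = (3 + 0)/3 = (⅓)*3 = 1)
J(Y) = -1 + Y (J(Y) = Y - 1*1 = Y - 1 = -1 + Y)
a = 5 (a = -5*(-1) = 5)
R(Z, I) = 10*I (R(Z, I) = I*((-1 + 6) + 5) = I*(5 + 5) = I*10 = 10*I)
√(-7839 + R(105, 135)) = √(-7839 + 10*135) = √(-7839 + 1350) = √(-6489) = 3*I*√721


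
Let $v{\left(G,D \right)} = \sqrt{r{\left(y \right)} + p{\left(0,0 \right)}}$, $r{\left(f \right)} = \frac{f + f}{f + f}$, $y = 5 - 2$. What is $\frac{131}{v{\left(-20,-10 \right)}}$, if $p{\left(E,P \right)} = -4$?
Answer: $- \frac{131 i \sqrt{3}}{3} \approx - 75.633 i$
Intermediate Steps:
$y = 3$ ($y = 5 - 2 = 3$)
$r{\left(f \right)} = 1$ ($r{\left(f \right)} = \frac{2 f}{2 f} = 2 f \frac{1}{2 f} = 1$)
$v{\left(G,D \right)} = i \sqrt{3}$ ($v{\left(G,D \right)} = \sqrt{1 - 4} = \sqrt{-3} = i \sqrt{3}$)
$\frac{131}{v{\left(-20,-10 \right)}} = \frac{131}{i \sqrt{3}} = 131 \left(- \frac{i \sqrt{3}}{3}\right) = - \frac{131 i \sqrt{3}}{3}$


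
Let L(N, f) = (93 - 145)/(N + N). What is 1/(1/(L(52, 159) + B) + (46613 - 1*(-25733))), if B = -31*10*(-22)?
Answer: 13639/986727096 ≈ 1.3822e-5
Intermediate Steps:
B = 6820 (B = -310*(-22) = 6820)
L(N, f) = -26/N (L(N, f) = -52*1/(2*N) = -26/N)
1/(1/(L(52, 159) + B) + (46613 - 1*(-25733))) = 1/(1/(-26/52 + 6820) + (46613 - 1*(-25733))) = 1/(1/(-26*1/52 + 6820) + (46613 + 25733)) = 1/(1/(-½ + 6820) + 72346) = 1/(1/(13639/2) + 72346) = 1/(2/13639 + 72346) = 1/(986727096/13639) = 13639/986727096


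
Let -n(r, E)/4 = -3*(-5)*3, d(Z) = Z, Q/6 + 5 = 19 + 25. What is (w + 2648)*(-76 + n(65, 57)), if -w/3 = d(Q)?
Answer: -498176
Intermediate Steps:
Q = 234 (Q = -30 + 6*(19 + 25) = -30 + 6*44 = -30 + 264 = 234)
w = -702 (w = -3*234 = -702)
n(r, E) = -180 (n(r, E) = -4*(-3*(-5))*3 = -60*3 = -4*45 = -180)
(w + 2648)*(-76 + n(65, 57)) = (-702 + 2648)*(-76 - 180) = 1946*(-256) = -498176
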